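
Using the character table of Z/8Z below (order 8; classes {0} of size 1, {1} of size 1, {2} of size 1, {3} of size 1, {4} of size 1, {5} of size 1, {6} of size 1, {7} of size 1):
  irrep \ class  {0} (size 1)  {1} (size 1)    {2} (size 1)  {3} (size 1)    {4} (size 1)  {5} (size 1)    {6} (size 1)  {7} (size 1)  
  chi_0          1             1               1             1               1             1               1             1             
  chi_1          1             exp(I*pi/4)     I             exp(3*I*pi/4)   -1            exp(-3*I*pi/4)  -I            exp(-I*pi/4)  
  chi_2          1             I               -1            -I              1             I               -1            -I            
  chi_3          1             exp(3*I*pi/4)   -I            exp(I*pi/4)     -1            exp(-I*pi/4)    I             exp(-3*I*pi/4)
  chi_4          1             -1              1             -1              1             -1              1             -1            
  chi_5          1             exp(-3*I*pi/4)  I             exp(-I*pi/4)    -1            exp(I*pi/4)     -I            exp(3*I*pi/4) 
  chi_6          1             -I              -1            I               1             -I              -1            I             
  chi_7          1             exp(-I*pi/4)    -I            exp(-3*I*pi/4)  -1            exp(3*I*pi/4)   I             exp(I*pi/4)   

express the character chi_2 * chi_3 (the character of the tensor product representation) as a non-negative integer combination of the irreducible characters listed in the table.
chi_2 tensor chi_3 = chi_5 (all other irreducibles have multiplicity 0).

Working: The character of a tensor product is the pointwise product (chi_2 * chi_3)(C) = chi_2(C) * chi_3(C):
  {0}: (1)*(1), {1}: (I)*(exp(3*I*pi/4)), {2}: (-1)*(-I), {3}: (-I)*(exp(I*pi/4)), {4}: (1)*(-1), {5}: (I)*(exp(-I*pi/4)), {6}: (-1)*(I), {7}: (-I)*(exp(-3*I*pi/4))
so (chi_2 * chi_3) takes values
  {0} -> 1, {1} -> exp(-3*I*pi/4), {2} -> I, {3} -> -exp(3*I*pi/4), {4} -> -1, {5} -> exp(I*pi/4), {6} -> -I, {7} -> -exp(-I*pi/4).
Now take the inner product of this character with each irreducible chi from the table, <chi_2*chi_3, chi> = (1/8) sum_C |C| (chi_2*chi_3)(C) conj(chi(C)):
  <chi_2*chi_3, chi_0> = (1/8)[1*(1)*conj(1) + 1*(exp(-3*I*pi/4))*conj(1) + 1*(I)*conj(1) + 1*(-exp(3*I*pi/4))*conj(1) + 1*(-1)*conj(1) + 1*(exp(I*pi/4))*conj(1) + 1*(-I)*conj(1) + 1*(-exp(-I*pi/4))*conj(1)]
      = (1/8)[(1) + (exp(-3*I*pi/4)) + (I) + (-exp(3*I*pi/4)) + (-1) + (exp(I*pi/4)) + (-I) + (-exp(-I*pi/4))] = 0/8 = 0
  <chi_2*chi_3, chi_1> = (1/8)[1*(1)*conj(1) + 1*(exp(-3*I*pi/4))*conj(exp(I*pi/4)) + 1*(I)*conj(I) + 1*(-exp(3*I*pi/4))*conj(exp(3*I*pi/4)) + 1*(-1)*conj(-1) + 1*(exp(I*pi/4))*conj(exp(-3*I*pi/4)) + 1*(-I)*conj(-I) + 1*(-exp(-I*pi/4))*conj(exp(-I*pi/4))]
      = (1/8)[(1) + (-1) + (1) + (-1) + (1) + (-1) + (1) + (-1)] = 0/8 = 0
  <chi_2*chi_3, chi_2> = (1/8)[1*(1)*conj(1) + 1*(exp(-3*I*pi/4))*conj(I) + 1*(I)*conj(-1) + 1*(-exp(3*I*pi/4))*conj(-I) + 1*(-1)*conj(1) + 1*(exp(I*pi/4))*conj(I) + 1*(-I)*conj(-1) + 1*(-exp(-I*pi/4))*conj(-I)]
      = (1/8)[(1) + (-exp(-I*pi/4)) + (-I) + (-exp(-3*I*pi/4)) + (-1) + (-exp(3*I*pi/4)) + (I) + (-exp(I*pi/4))] = 0/8 = 0
  <chi_2*chi_3, chi_3> = (1/8)[1*(1)*conj(1) + 1*(exp(-3*I*pi/4))*conj(exp(3*I*pi/4)) + 1*(I)*conj(-I) + 1*(-exp(3*I*pi/4))*conj(exp(I*pi/4)) + 1*(-1)*conj(-1) + 1*(exp(I*pi/4))*conj(exp(-I*pi/4)) + 1*(-I)*conj(I) + 1*(-exp(-I*pi/4))*conj(exp(-3*I*pi/4))]
      = (1/8)[(1) + (I) + (-1) + (-I) + (1) + (I) + (-1) + (-I)] = 0/8 = 0
  <chi_2*chi_3, chi_4> = (1/8)[1*(1)*conj(1) + 1*(exp(-3*I*pi/4))*conj(-1) + 1*(I)*conj(1) + 1*(-exp(3*I*pi/4))*conj(-1) + 1*(-1)*conj(1) + 1*(exp(I*pi/4))*conj(-1) + 1*(-I)*conj(1) + 1*(-exp(-I*pi/4))*conj(-1)]
      = (1/8)[(1) + (-exp(-3*I*pi/4)) + (I) + (exp(3*I*pi/4)) + (-1) + (-exp(I*pi/4)) + (-I) + (exp(-I*pi/4))] = 0/8 = 0
  <chi_2*chi_3, chi_5> = (1/8)[1*(1)*conj(1) + 1*(exp(-3*I*pi/4))*conj(exp(-3*I*pi/4)) + 1*(I)*conj(I) + 1*(-exp(3*I*pi/4))*conj(exp(-I*pi/4)) + 1*(-1)*conj(-1) + 1*(exp(I*pi/4))*conj(exp(I*pi/4)) + 1*(-I)*conj(-I) + 1*(-exp(-I*pi/4))*conj(exp(3*I*pi/4))]
      = (1/8)[(1) + (1) + (1) + (1) + (1) + (1) + (1) + (1)] = 8/8 = 1
  <chi_2*chi_3, chi_6> = (1/8)[1*(1)*conj(1) + 1*(exp(-3*I*pi/4))*conj(-I) + 1*(I)*conj(-1) + 1*(-exp(3*I*pi/4))*conj(I) + 1*(-1)*conj(1) + 1*(exp(I*pi/4))*conj(-I) + 1*(-I)*conj(-1) + 1*(-exp(-I*pi/4))*conj(I)]
      = (1/8)[(1) + (exp(-I*pi/4)) + (-I) + (exp(-3*I*pi/4)) + (-1) + (exp(3*I*pi/4)) + (I) + (exp(I*pi/4))] = 0/8 = 0
  <chi_2*chi_3, chi_7> = (1/8)[1*(1)*conj(1) + 1*(exp(-3*I*pi/4))*conj(exp(-I*pi/4)) + 1*(I)*conj(-I) + 1*(-exp(3*I*pi/4))*conj(exp(-3*I*pi/4)) + 1*(-1)*conj(-1) + 1*(exp(I*pi/4))*conj(exp(3*I*pi/4)) + 1*(-I)*conj(I) + 1*(-exp(-I*pi/4))*conj(exp(I*pi/4))]
      = (1/8)[(1) + (-I) + (-1) + (I) + (1) + (-I) + (-1) + (I)] = 0/8 = 0
(Exp terms are combined using exp(i*s)*conj(exp(i*t)) = exp(i*(s-t)), and sums of them are collapsed using the identity that for every m > 1 the m distinct m-th roots of unity sum to 0, e.g. 1 + exp(2*I*pi/3) + exp(-2*I*pi/3) = 0.)
Hence the multiplicities are chi_5: 1. Dimension check: dim(chi_2)*dim(chi_3) = 1*1 = 1 and sum (mult * dim) = 1*1 = 1.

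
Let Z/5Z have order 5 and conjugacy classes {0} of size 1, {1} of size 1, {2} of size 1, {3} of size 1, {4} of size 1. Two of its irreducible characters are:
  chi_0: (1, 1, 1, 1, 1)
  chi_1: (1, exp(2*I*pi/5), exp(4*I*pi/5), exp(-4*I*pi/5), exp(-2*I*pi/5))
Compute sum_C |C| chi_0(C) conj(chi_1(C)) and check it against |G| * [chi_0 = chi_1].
Sum = 0; so <chi_0, chi_1> = 0 (distinct irreducibles are orthogonal).

Compute term by term over conjugacy classes (|C| * chi_0(C) * conj(chi_1(C))):
  1*(1)*conj(1) + 1*(1)*conj(exp(2*I*pi/5)) + 1*(1)*conj(exp(4*I*pi/5)) + 1*(1)*conj(exp(-4*I*pi/5)) + 1*(1)*conj(exp(-2*I*pi/5))
  = (1) + (exp(-2*I*pi/5)) + (exp(-4*I*pi/5)) + (exp(4*I*pi/5)) + (exp(2*I*pi/5))
  = 0.
(Exp terms are combined using exp(i*s)*conj(exp(i*t)) = exp(i*(s-t)), and sums of them are collapsed using the identity that for every m > 1 the m distinct m-th roots of unity sum to 0, e.g. 1 + exp(2*I*pi/3) + exp(-2*I*pi/3) = 0.)
Dividing by |G| = 5 gives 0/5 = 0, matching the row-orthogonality relation <chi_0, chi_1> = [chi_0 = chi_1].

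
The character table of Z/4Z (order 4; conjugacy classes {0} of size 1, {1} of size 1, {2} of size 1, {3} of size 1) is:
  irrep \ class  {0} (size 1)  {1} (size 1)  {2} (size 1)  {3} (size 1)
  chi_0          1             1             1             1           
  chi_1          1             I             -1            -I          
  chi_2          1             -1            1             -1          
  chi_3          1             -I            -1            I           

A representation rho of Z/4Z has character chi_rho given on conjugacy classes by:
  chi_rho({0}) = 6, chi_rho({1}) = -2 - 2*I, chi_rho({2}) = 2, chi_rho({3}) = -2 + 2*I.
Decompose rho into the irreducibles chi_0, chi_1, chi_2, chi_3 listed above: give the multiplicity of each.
Multiplicities: chi_0: 1, chi_1: 0, chi_2: 3, chi_3: 2.

Reasoning: Use <chi_rho, chi> = (1/|G|) sum_C |C| * chi_rho(C) * conj(chi(C)) with |G| = 4 for each irreducible chi in the table:
  <chi_rho, chi_0> = (1/4)[1*(6)*conj(1) + 1*(-2 - 2*I)*conj(1) + 1*(2)*conj(1) + 1*(-2 + 2*I)*conj(1)]
      = (1/4)[(6) + (-2 - 2*I) + (2) + (-2 + 2*I)] = 4/4 = 1
  <chi_rho, chi_1> = (1/4)[1*(6)*conj(1) + 1*(-2 - 2*I)*conj(I) + 1*(2)*conj(-1) + 1*(-2 + 2*I)*conj(-I)]
      = (1/4)[(6) + (-2 + 2*I) + (-2) + (-2 - 2*I)] = 0/4 = 0
  <chi_rho, chi_2> = (1/4)[1*(6)*conj(1) + 1*(-2 - 2*I)*conj(-1) + 1*(2)*conj(1) + 1*(-2 + 2*I)*conj(-1)]
      = (1/4)[(6) + (2 + 2*I) + (2) + (2 - 2*I)] = 12/4 = 3
  <chi_rho, chi_3> = (1/4)[1*(6)*conj(1) + 1*(-2 - 2*I)*conj(-I) + 1*(2)*conj(-1) + 1*(-2 + 2*I)*conj(I)]
      = (1/4)[(6) + (2 - 2*I) + (-2) + (2 + 2*I)] = 8/4 = 2
(Exp terms are combined using exp(i*s)*conj(exp(i*t)) = exp(i*(s-t)), and sums of them are collapsed using the identity that for every m > 1 the m distinct m-th roots of unity sum to 0, e.g. 1 + exp(2*I*pi/3) + exp(-2*I*pi/3) = 0.)
Dimension check: dim(rho) = sum (mult * dim) = 1*1 + 0*1 + 3*1 + 2*1 = 6 = chi_rho(e) = 6.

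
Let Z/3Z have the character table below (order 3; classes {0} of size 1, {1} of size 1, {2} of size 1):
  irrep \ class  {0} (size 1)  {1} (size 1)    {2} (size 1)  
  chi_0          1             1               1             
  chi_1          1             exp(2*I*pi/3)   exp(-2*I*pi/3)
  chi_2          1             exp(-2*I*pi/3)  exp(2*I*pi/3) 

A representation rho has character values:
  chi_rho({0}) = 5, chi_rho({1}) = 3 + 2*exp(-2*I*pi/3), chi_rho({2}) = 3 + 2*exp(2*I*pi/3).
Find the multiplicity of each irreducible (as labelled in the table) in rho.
Multiplicities: chi_0: 3, chi_1: 0, chi_2: 2.

Proof sketch: Use <chi_rho, chi> = (1/|G|) sum_C |C| * chi_rho(C) * conj(chi(C)) with |G| = 3 for each irreducible chi in the table:
  <chi_rho, chi_0> = (1/3)[1*(5)*conj(1) + 1*(3 + 2*exp(-2*I*pi/3))*conj(1) + 1*(3 + 2*exp(2*I*pi/3))*conj(1)]
      = (1/3)[(5) + (3 + 2*exp(-2*I*pi/3)) + (3 + 2*exp(2*I*pi/3))] = 9/3 = 3
  <chi_rho, chi_1> = (1/3)[1*(5)*conj(1) + 1*(3 + 2*exp(-2*I*pi/3))*conj(exp(2*I*pi/3)) + 1*(3 + 2*exp(2*I*pi/3))*conj(exp(-2*I*pi/3))]
      = (1/3)[(5) + (3*exp(-2*I*pi/3) + 2*exp(2*I*pi/3)) + (2*exp(-2*I*pi/3) + 3*exp(2*I*pi/3))] = 0/3 = 0
  <chi_rho, chi_2> = (1/3)[1*(5)*conj(1) + 1*(3 + 2*exp(-2*I*pi/3))*conj(exp(-2*I*pi/3)) + 1*(3 + 2*exp(2*I*pi/3))*conj(exp(2*I*pi/3))]
      = (1/3)[(5) + (2 + 3*exp(2*I*pi/3)) + (2 + 3*exp(-2*I*pi/3))] = 6/3 = 2
(Exp terms are combined using exp(i*s)*conj(exp(i*t)) = exp(i*(s-t)), and sums of them are collapsed using the identity that for every m > 1 the m distinct m-th roots of unity sum to 0, e.g. 1 + exp(2*I*pi/3) + exp(-2*I*pi/3) = 0.)
Dimension check: dim(rho) = sum (mult * dim) = 3*1 + 0*1 + 2*1 = 5 = chi_rho(e) = 5.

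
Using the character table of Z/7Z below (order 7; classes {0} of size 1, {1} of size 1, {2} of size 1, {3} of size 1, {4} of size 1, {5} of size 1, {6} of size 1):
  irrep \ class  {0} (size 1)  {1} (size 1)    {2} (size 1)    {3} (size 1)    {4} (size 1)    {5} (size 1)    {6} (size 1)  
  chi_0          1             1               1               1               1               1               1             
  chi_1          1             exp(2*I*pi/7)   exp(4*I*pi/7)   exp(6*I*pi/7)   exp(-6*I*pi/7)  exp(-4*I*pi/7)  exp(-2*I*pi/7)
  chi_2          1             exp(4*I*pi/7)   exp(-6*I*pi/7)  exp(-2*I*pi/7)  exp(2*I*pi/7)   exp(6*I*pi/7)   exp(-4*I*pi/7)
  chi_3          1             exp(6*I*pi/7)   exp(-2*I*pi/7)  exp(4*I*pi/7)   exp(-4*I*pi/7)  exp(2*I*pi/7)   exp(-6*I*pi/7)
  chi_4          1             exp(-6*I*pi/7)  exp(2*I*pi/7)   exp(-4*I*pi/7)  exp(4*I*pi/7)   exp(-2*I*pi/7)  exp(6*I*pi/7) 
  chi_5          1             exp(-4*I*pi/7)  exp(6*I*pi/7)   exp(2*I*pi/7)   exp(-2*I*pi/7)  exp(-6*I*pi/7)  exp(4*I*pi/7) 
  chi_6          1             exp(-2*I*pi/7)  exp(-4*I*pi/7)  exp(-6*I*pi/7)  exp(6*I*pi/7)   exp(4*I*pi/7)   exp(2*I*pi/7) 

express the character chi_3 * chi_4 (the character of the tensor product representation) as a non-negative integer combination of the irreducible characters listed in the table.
chi_3 tensor chi_4 = chi_0 (all other irreducibles have multiplicity 0).

Derivation: The character of a tensor product is the pointwise product (chi_3 * chi_4)(C) = chi_3(C) * chi_4(C):
  {0}: (1)*(1), {1}: (exp(6*I*pi/7))*(exp(-6*I*pi/7)), {2}: (exp(-2*I*pi/7))*(exp(2*I*pi/7)), {3}: (exp(4*I*pi/7))*(exp(-4*I*pi/7)), {4}: (exp(-4*I*pi/7))*(exp(4*I*pi/7)), {5}: (exp(2*I*pi/7))*(exp(-2*I*pi/7)), {6}: (exp(-6*I*pi/7))*(exp(6*I*pi/7))
so (chi_3 * chi_4) takes values
  {0} -> 1, {1} -> 1, {2} -> 1, {3} -> 1, {4} -> 1, {5} -> 1, {6} -> 1.
Now take the inner product of this character with each irreducible chi from the table, <chi_3*chi_4, chi> = (1/7) sum_C |C| (chi_3*chi_4)(C) conj(chi(C)):
  <chi_3*chi_4, chi_0> = (1/7)[1*(1)*conj(1) + 1*(1)*conj(1) + 1*(1)*conj(1) + 1*(1)*conj(1) + 1*(1)*conj(1) + 1*(1)*conj(1) + 1*(1)*conj(1)]
      = (1/7)[(1) + (1) + (1) + (1) + (1) + (1) + (1)] = 7/7 = 1
  <chi_3*chi_4, chi_1> = (1/7)[1*(1)*conj(1) + 1*(1)*conj(exp(2*I*pi/7)) + 1*(1)*conj(exp(4*I*pi/7)) + 1*(1)*conj(exp(6*I*pi/7)) + 1*(1)*conj(exp(-6*I*pi/7)) + 1*(1)*conj(exp(-4*I*pi/7)) + 1*(1)*conj(exp(-2*I*pi/7))]
      = (1/7)[(1) + (exp(-2*I*pi/7)) + (exp(-4*I*pi/7)) + (exp(-6*I*pi/7)) + (exp(6*I*pi/7)) + (exp(4*I*pi/7)) + (exp(2*I*pi/7))] = 0/7 = 0
  <chi_3*chi_4, chi_2> = (1/7)[1*(1)*conj(1) + 1*(1)*conj(exp(4*I*pi/7)) + 1*(1)*conj(exp(-6*I*pi/7)) + 1*(1)*conj(exp(-2*I*pi/7)) + 1*(1)*conj(exp(2*I*pi/7)) + 1*(1)*conj(exp(6*I*pi/7)) + 1*(1)*conj(exp(-4*I*pi/7))]
      = (1/7)[(1) + (exp(-4*I*pi/7)) + (exp(6*I*pi/7)) + (exp(2*I*pi/7)) + (exp(-2*I*pi/7)) + (exp(-6*I*pi/7)) + (exp(4*I*pi/7))] = 0/7 = 0
  <chi_3*chi_4, chi_3> = (1/7)[1*(1)*conj(1) + 1*(1)*conj(exp(6*I*pi/7)) + 1*(1)*conj(exp(-2*I*pi/7)) + 1*(1)*conj(exp(4*I*pi/7)) + 1*(1)*conj(exp(-4*I*pi/7)) + 1*(1)*conj(exp(2*I*pi/7)) + 1*(1)*conj(exp(-6*I*pi/7))]
      = (1/7)[(1) + (exp(-6*I*pi/7)) + (exp(2*I*pi/7)) + (exp(-4*I*pi/7)) + (exp(4*I*pi/7)) + (exp(-2*I*pi/7)) + (exp(6*I*pi/7))] = 0/7 = 0
  <chi_3*chi_4, chi_4> = (1/7)[1*(1)*conj(1) + 1*(1)*conj(exp(-6*I*pi/7)) + 1*(1)*conj(exp(2*I*pi/7)) + 1*(1)*conj(exp(-4*I*pi/7)) + 1*(1)*conj(exp(4*I*pi/7)) + 1*(1)*conj(exp(-2*I*pi/7)) + 1*(1)*conj(exp(6*I*pi/7))]
      = (1/7)[(1) + (exp(6*I*pi/7)) + (exp(-2*I*pi/7)) + (exp(4*I*pi/7)) + (exp(-4*I*pi/7)) + (exp(2*I*pi/7)) + (exp(-6*I*pi/7))] = 0/7 = 0
  <chi_3*chi_4, chi_5> = (1/7)[1*(1)*conj(1) + 1*(1)*conj(exp(-4*I*pi/7)) + 1*(1)*conj(exp(6*I*pi/7)) + 1*(1)*conj(exp(2*I*pi/7)) + 1*(1)*conj(exp(-2*I*pi/7)) + 1*(1)*conj(exp(-6*I*pi/7)) + 1*(1)*conj(exp(4*I*pi/7))]
      = (1/7)[(1) + (exp(4*I*pi/7)) + (exp(-6*I*pi/7)) + (exp(-2*I*pi/7)) + (exp(2*I*pi/7)) + (exp(6*I*pi/7)) + (exp(-4*I*pi/7))] = 0/7 = 0
  <chi_3*chi_4, chi_6> = (1/7)[1*(1)*conj(1) + 1*(1)*conj(exp(-2*I*pi/7)) + 1*(1)*conj(exp(-4*I*pi/7)) + 1*(1)*conj(exp(-6*I*pi/7)) + 1*(1)*conj(exp(6*I*pi/7)) + 1*(1)*conj(exp(4*I*pi/7)) + 1*(1)*conj(exp(2*I*pi/7))]
      = (1/7)[(1) + (exp(2*I*pi/7)) + (exp(4*I*pi/7)) + (exp(6*I*pi/7)) + (exp(-6*I*pi/7)) + (exp(-4*I*pi/7)) + (exp(-2*I*pi/7))] = 0/7 = 0
(Exp terms are combined using exp(i*s)*conj(exp(i*t)) = exp(i*(s-t)), and sums of them are collapsed using the identity that for every m > 1 the m distinct m-th roots of unity sum to 0, e.g. 1 + exp(2*I*pi/3) + exp(-2*I*pi/3) = 0.)
Hence the multiplicities are chi_0: 1. Dimension check: dim(chi_3)*dim(chi_4) = 1*1 = 1 and sum (mult * dim) = 1*1 = 1.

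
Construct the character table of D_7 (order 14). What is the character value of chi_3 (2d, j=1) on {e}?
Conjugacy classes: {e} of size 1, {r^1, r^6} of size 2, {r^2, r^5} of size 2, {r^3, r^4} of size 2, {s, sr, ..., sr^6} of size 7.
Character table:
  irrep \ class              {e} (size 1)  {r^1, r^6} (size 2)  {r^2, r^5} (size 2)  {r^3, r^4} (size 2)  {s, sr, ..., sr^6} (size 7)
  chi_1 (triv)               1             1                    1                    1                    1                          
  chi_2 (sign: r->1, s->-1)  1             1                    1                    1                    -1                         
  chi_3 (2d, j=1)            2             2*cos(2*pi/7)        -2*cos(3*pi/7)       -2*cos(pi/7)         0                          
  chi_4 (2d, j=2)            2             -2*cos(3*pi/7)       -2*cos(pi/7)         2*cos(2*pi/7)        0                          
  chi_5 (2d, j=3)            2             -2*cos(pi/7)         2*cos(2*pi/7)        -2*cos(3*pi/7)       0                          

Spot check: chi_3 (2d, j=1) on {e} = 2.

Explanation: D_7 has order 2*7 = 14 with 5 conjugacy classes, hence 5 irreducibles. Sum of squared dims 1 + 1 + 4 + 4 + 4 = 14 = |G|. Linear characters come from the abelianisation; the 2-dimensional irreps have character r^k -> 2*cos(2*pi*j*k/7), reflections -> 0.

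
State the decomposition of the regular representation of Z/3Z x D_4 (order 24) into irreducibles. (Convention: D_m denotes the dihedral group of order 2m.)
Each irreducible V_i of dimension d_i appears with multiplicity d_i, i.e. rho_reg = (direct sum over all irreducibles V_i) d_i V_i. The irreducible dimensions for Z/3Z x D_4 are 1, 1, 1, 1, 1, 1, 1, 1, 1, 1, 1, 1, 2, 2, 2: 12 irreducibles of dimension 1, each with multiplicity 1; 3 irreducibles of dimension 2, each with multiplicity 2. Total dimension 12*1*1 + 3*2*2 = 24 = |G|.

Argument: General theorem: in the regular representation of a finite group G, each irreducible appears with multiplicity equal to its dimension. Check: dim(rho_reg) = sum d_i^2 = 1 + 1 + 1 + 1 + 1 + 1 + 1 + 1 + 1 + 1 + 1 + 1 + 4 + 4 + 4 = 24 = |G|.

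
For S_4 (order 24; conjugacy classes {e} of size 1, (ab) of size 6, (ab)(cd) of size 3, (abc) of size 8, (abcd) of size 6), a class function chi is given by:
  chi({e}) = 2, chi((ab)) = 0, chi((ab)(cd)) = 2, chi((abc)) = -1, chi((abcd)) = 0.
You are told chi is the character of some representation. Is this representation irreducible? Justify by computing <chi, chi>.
Irreducible: <chi, chi> = 1.

Explanation: <chi, chi> = (1/|G|) sum_C |C| * |chi(C)|^2 = (1/24)[1*|2|^2 + 6*|0|^2 + 3*|2|^2 + 8*|-1|^2 + 6*|0|^2]
  = (1/24)[(4) + (0) + (12) + (8) + (0)] = 24/24 = 1.
A character is irreducible iff <chi, chi> = 1, so this representation is irreducible.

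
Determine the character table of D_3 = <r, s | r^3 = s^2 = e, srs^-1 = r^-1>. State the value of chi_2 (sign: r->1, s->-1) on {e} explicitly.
Conjugacy classes: {e} of size 1, {r^1, r^2} of size 2, {s, sr, ..., sr^2} of size 3.
Character table:
  irrep \ class              {e} (size 1)  {r^1, r^2} (size 2)  {s, sr, ..., sr^2} (size 3)
  chi_1 (triv)               1             1                    1                          
  chi_2 (sign: r->1, s->-1)  1             1                    -1                         
  chi_3 (2d, j=1)            2             -1                   0                          

Spot check: chi_2 (sign: r->1, s->-1) on {e} = 1.

Explanation: D_3 has order 2*3 = 6 with 3 conjugacy classes, hence 3 irreducibles. Sum of squared dims 1 + 1 + 4 = 6 = |G|. Linear characters come from the abelianisation; the 2-dimensional irreps have character r^k -> 2*cos(2*pi*j*k/3), reflections -> 0.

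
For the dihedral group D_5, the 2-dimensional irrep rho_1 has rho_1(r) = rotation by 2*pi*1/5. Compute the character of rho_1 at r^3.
chi_{rho_1}(r^3) = 2*cos(2*pi*1*3/5) = -sqrt(5)/2 - 1/2

Justification: rho_1(r^3) is rotation by angle 2*pi*1*3/5, whose trace is 2*cos(2*pi*1*3/5) = -sqrt(5)/2 - 1/2.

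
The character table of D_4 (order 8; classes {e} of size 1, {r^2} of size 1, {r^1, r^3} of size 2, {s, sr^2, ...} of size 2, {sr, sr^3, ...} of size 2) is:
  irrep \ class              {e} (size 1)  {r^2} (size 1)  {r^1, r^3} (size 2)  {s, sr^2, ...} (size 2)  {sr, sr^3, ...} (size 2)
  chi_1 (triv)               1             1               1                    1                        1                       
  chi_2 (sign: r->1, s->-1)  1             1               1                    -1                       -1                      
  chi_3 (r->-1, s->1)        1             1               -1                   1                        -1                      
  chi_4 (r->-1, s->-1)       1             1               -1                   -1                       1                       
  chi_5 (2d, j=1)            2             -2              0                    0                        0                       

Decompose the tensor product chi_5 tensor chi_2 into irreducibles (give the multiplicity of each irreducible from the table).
chi_5 tensor chi_2 = chi_5 (all other irreducibles have multiplicity 0).

Argument: The character of a tensor product is the pointwise product (chi_5 * chi_2)(C) = chi_5(C) * chi_2(C):
  {e}: (2)*(1), {r^2}: (-2)*(1), {r^1, r^3}: (0)*(1), {s, sr^2, ...}: (0)*(-1), {sr, sr^3, ...}: (0)*(-1)
so (chi_5 * chi_2) takes values
  {e} -> 2, {r^2} -> -2, {r^1, r^3} -> 0, {s, sr^2, ...} -> 0, {sr, sr^3, ...} -> 0.
Now take the inner product of this character with each irreducible chi from the table, <chi_5*chi_2, chi> = (1/8) sum_C |C| (chi_5*chi_2)(C) conj(chi(C)):
  <chi_5*chi_2, chi_1> = (1/8)[1*(2)*conj(1) + 1*(-2)*conj(1) + 2*(0)*conj(1) + 2*(0)*conj(1) + 2*(0)*conj(1)]
      = (1/8)[(2) + (-2) + (0) + (0) + (0)] = 0/8 = 0
  <chi_5*chi_2, chi_2> = (1/8)[1*(2)*conj(1) + 1*(-2)*conj(1) + 2*(0)*conj(1) + 2*(0)*conj(-1) + 2*(0)*conj(-1)]
      = (1/8)[(2) + (-2) + (0) + (0) + (0)] = 0/8 = 0
  <chi_5*chi_2, chi_3> = (1/8)[1*(2)*conj(1) + 1*(-2)*conj(1) + 2*(0)*conj(-1) + 2*(0)*conj(1) + 2*(0)*conj(-1)]
      = (1/8)[(2) + (-2) + (0) + (0) + (0)] = 0/8 = 0
  <chi_5*chi_2, chi_4> = (1/8)[1*(2)*conj(1) + 1*(-2)*conj(1) + 2*(0)*conj(-1) + 2*(0)*conj(-1) + 2*(0)*conj(1)]
      = (1/8)[(2) + (-2) + (0) + (0) + (0)] = 0/8 = 0
  <chi_5*chi_2, chi_5> = (1/8)[1*(2)*conj(2) + 1*(-2)*conj(-2) + 2*(0)*conj(0) + 2*(0)*conj(0) + 2*(0)*conj(0)]
      = (1/8)[(4) + (4) + (0) + (0) + (0)] = 8/8 = 1
Hence the multiplicities are chi_5: 1. Dimension check: dim(chi_5)*dim(chi_2) = 2*1 = 2 and sum (mult * dim) = 1*2 = 2.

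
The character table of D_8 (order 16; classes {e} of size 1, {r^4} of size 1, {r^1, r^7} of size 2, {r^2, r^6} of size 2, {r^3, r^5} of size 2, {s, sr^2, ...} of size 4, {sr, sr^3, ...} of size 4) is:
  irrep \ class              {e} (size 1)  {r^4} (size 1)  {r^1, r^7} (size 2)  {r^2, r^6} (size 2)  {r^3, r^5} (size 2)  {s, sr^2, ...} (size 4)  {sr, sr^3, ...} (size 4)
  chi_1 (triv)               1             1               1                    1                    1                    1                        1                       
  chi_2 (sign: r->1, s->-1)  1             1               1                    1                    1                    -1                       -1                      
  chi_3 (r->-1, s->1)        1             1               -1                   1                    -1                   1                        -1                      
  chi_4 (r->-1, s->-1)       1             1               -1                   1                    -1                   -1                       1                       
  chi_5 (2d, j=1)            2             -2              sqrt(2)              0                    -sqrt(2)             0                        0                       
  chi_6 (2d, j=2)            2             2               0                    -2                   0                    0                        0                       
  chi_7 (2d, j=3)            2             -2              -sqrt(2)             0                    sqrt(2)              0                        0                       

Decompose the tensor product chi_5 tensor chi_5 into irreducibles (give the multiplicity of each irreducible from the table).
chi_5 tensor chi_5 = chi_1 + chi_2 + chi_6 (all other irreducibles have multiplicity 0).

The character of a tensor product is the pointwise product (chi_5 * chi_5)(C) = chi_5(C) * chi_5(C):
  {e}: (2)*(2), {r^4}: (-2)*(-2), {r^1, r^7}: (sqrt(2))*(sqrt(2)), {r^2, r^6}: (0)*(0), {r^3, r^5}: (-sqrt(2))*(-sqrt(2)), {s, sr^2, ...}: (0)*(0), {sr, sr^3, ...}: (0)*(0)
so (chi_5 * chi_5) takes values
  {e} -> 4, {r^4} -> 4, {r^1, r^7} -> 2, {r^2, r^6} -> 0, {r^3, r^5} -> 2, {s, sr^2, ...} -> 0, {sr, sr^3, ...} -> 0.
Now take the inner product of this character with each irreducible chi from the table, <chi_5*chi_5, chi> = (1/16) sum_C |C| (chi_5*chi_5)(C) conj(chi(C)):
  <chi_5*chi_5, chi_1> = (1/16)[1*(4)*conj(1) + 1*(4)*conj(1) + 2*(2)*conj(1) + 2*(0)*conj(1) + 2*(2)*conj(1) + 4*(0)*conj(1) + 4*(0)*conj(1)]
      = (1/16)[(4) + (4) + (4) + (0) + (4) + (0) + (0)] = 16/16 = 1
  <chi_5*chi_5, chi_2> = (1/16)[1*(4)*conj(1) + 1*(4)*conj(1) + 2*(2)*conj(1) + 2*(0)*conj(1) + 2*(2)*conj(1) + 4*(0)*conj(-1) + 4*(0)*conj(-1)]
      = (1/16)[(4) + (4) + (4) + (0) + (4) + (0) + (0)] = 16/16 = 1
  <chi_5*chi_5, chi_3> = (1/16)[1*(4)*conj(1) + 1*(4)*conj(1) + 2*(2)*conj(-1) + 2*(0)*conj(1) + 2*(2)*conj(-1) + 4*(0)*conj(1) + 4*(0)*conj(-1)]
      = (1/16)[(4) + (4) + (-4) + (0) + (-4) + (0) + (0)] = 0/16 = 0
  <chi_5*chi_5, chi_4> = (1/16)[1*(4)*conj(1) + 1*(4)*conj(1) + 2*(2)*conj(-1) + 2*(0)*conj(1) + 2*(2)*conj(-1) + 4*(0)*conj(-1) + 4*(0)*conj(1)]
      = (1/16)[(4) + (4) + (-4) + (0) + (-4) + (0) + (0)] = 0/16 = 0
  <chi_5*chi_5, chi_5> = (1/16)[1*(4)*conj(2) + 1*(4)*conj(-2) + 2*(2)*conj(sqrt(2)) + 2*(0)*conj(0) + 2*(2)*conj(-sqrt(2)) + 4*(0)*conj(0) + 4*(0)*conj(0)]
      = (1/16)[(8) + (-8) + (4*sqrt(2)) + (0) + (-4*sqrt(2)) + (0) + (0)] = 0/16 = 0
  <chi_5*chi_5, chi_6> = (1/16)[1*(4)*conj(2) + 1*(4)*conj(2) + 2*(2)*conj(0) + 2*(0)*conj(-2) + 2*(2)*conj(0) + 4*(0)*conj(0) + 4*(0)*conj(0)]
      = (1/16)[(8) + (8) + (0) + (0) + (0) + (0) + (0)] = 16/16 = 1
  <chi_5*chi_5, chi_7> = (1/16)[1*(4)*conj(2) + 1*(4)*conj(-2) + 2*(2)*conj(-sqrt(2)) + 2*(0)*conj(0) + 2*(2)*conj(sqrt(2)) + 4*(0)*conj(0) + 4*(0)*conj(0)]
      = (1/16)[(8) + (-8) + (-4*sqrt(2)) + (0) + (4*sqrt(2)) + (0) + (0)] = 0/16 = 0
Hence the multiplicities are chi_1: 1, chi_2: 1, chi_6: 1. Dimension check: dim(chi_5)*dim(chi_5) = 2*2 = 4 and sum (mult * dim) = 1*1 + 1*1 + 1*2 = 4.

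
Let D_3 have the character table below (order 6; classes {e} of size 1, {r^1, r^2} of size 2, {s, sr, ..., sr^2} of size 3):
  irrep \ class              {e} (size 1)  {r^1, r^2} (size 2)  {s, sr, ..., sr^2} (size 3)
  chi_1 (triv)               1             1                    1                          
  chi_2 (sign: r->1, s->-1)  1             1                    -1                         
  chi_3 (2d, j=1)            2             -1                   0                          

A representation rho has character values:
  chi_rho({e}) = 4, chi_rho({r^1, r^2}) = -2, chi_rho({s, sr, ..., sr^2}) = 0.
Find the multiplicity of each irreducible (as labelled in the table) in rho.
Multiplicities: chi_1: 0, chi_2: 0, chi_3: 2.

Why: Use <chi_rho, chi> = (1/|G|) sum_C |C| * chi_rho(C) * conj(chi(C)) with |G| = 6 for each irreducible chi in the table:
  <chi_rho, chi_1> = (1/6)[1*(4)*conj(1) + 2*(-2)*conj(1) + 3*(0)*conj(1)]
      = (1/6)[(4) + (-4) + (0)] = 0/6 = 0
  <chi_rho, chi_2> = (1/6)[1*(4)*conj(1) + 2*(-2)*conj(1) + 3*(0)*conj(-1)]
      = (1/6)[(4) + (-4) + (0)] = 0/6 = 0
  <chi_rho, chi_3> = (1/6)[1*(4)*conj(2) + 2*(-2)*conj(-1) + 3*(0)*conj(0)]
      = (1/6)[(8) + (4) + (0)] = 12/6 = 2
Dimension check: dim(rho) = sum (mult * dim) = 0*1 + 0*1 + 2*2 = 4 = chi_rho(e) = 4.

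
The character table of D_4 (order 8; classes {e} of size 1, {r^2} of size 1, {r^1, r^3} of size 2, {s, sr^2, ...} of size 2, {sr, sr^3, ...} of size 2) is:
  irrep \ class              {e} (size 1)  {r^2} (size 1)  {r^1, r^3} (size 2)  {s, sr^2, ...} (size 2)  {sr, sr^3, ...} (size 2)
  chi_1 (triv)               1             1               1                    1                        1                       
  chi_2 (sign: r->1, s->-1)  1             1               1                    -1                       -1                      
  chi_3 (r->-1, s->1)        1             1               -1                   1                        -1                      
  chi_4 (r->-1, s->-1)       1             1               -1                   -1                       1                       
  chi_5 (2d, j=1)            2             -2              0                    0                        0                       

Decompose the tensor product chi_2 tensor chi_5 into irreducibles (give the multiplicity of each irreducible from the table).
chi_2 tensor chi_5 = chi_5 (all other irreducibles have multiplicity 0).

The character of a tensor product is the pointwise product (chi_2 * chi_5)(C) = chi_2(C) * chi_5(C):
  {e}: (1)*(2), {r^2}: (1)*(-2), {r^1, r^3}: (1)*(0), {s, sr^2, ...}: (-1)*(0), {sr, sr^3, ...}: (-1)*(0)
so (chi_2 * chi_5) takes values
  {e} -> 2, {r^2} -> -2, {r^1, r^3} -> 0, {s, sr^2, ...} -> 0, {sr, sr^3, ...} -> 0.
Now take the inner product of this character with each irreducible chi from the table, <chi_2*chi_5, chi> = (1/8) sum_C |C| (chi_2*chi_5)(C) conj(chi(C)):
  <chi_2*chi_5, chi_1> = (1/8)[1*(2)*conj(1) + 1*(-2)*conj(1) + 2*(0)*conj(1) + 2*(0)*conj(1) + 2*(0)*conj(1)]
      = (1/8)[(2) + (-2) + (0) + (0) + (0)] = 0/8 = 0
  <chi_2*chi_5, chi_2> = (1/8)[1*(2)*conj(1) + 1*(-2)*conj(1) + 2*(0)*conj(1) + 2*(0)*conj(-1) + 2*(0)*conj(-1)]
      = (1/8)[(2) + (-2) + (0) + (0) + (0)] = 0/8 = 0
  <chi_2*chi_5, chi_3> = (1/8)[1*(2)*conj(1) + 1*(-2)*conj(1) + 2*(0)*conj(-1) + 2*(0)*conj(1) + 2*(0)*conj(-1)]
      = (1/8)[(2) + (-2) + (0) + (0) + (0)] = 0/8 = 0
  <chi_2*chi_5, chi_4> = (1/8)[1*(2)*conj(1) + 1*(-2)*conj(1) + 2*(0)*conj(-1) + 2*(0)*conj(-1) + 2*(0)*conj(1)]
      = (1/8)[(2) + (-2) + (0) + (0) + (0)] = 0/8 = 0
  <chi_2*chi_5, chi_5> = (1/8)[1*(2)*conj(2) + 1*(-2)*conj(-2) + 2*(0)*conj(0) + 2*(0)*conj(0) + 2*(0)*conj(0)]
      = (1/8)[(4) + (4) + (0) + (0) + (0)] = 8/8 = 1
Hence the multiplicities are chi_5: 1. Dimension check: dim(chi_2)*dim(chi_5) = 1*2 = 2 and sum (mult * dim) = 1*2 = 2.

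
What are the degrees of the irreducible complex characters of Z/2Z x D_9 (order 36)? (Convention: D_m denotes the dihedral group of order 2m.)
Dimensions: 1, 1, 1, 1, 2, 2, 2, 2, 2, 2, 2, 2

Argument: There are 12 irreducibles (= number of conjugacy classes). Their dimensions d_i satisfy sum d_i^2 = |G| = 36: 1 + 1 + 1 + 1 + 4 + 4 + 4 + 4 + 4 + 4 + 4 + 4 = 36. (For the product with Z/2Z: each of the 2 1-dim characters of Z/2Z tensors with each irrep of D_9, giving 2 copies of each D_9-dimension.)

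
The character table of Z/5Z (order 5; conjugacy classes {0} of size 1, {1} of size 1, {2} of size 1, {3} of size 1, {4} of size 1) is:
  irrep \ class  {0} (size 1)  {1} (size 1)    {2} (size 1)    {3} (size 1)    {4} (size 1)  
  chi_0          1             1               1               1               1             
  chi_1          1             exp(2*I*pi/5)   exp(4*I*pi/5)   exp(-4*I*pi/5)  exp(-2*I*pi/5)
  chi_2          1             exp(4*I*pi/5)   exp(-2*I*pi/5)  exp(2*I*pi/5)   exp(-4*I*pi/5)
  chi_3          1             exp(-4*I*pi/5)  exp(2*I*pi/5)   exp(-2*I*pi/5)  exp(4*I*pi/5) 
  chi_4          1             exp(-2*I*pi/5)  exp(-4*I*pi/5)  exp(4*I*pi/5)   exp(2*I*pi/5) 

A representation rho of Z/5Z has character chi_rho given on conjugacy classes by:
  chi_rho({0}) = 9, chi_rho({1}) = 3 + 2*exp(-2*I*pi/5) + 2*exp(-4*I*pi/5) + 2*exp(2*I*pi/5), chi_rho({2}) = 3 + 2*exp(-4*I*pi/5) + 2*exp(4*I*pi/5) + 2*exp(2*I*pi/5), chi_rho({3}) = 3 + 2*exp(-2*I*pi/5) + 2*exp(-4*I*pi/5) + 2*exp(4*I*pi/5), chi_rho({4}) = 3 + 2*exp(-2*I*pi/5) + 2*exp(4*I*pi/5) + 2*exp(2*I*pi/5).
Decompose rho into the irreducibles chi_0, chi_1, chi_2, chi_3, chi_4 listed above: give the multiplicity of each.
Multiplicities: chi_0: 3, chi_1: 2, chi_2: 0, chi_3: 2, chi_4: 2.

Solution. Use <chi_rho, chi> = (1/|G|) sum_C |C| * chi_rho(C) * conj(chi(C)) with |G| = 5 for each irreducible chi in the table:
  <chi_rho, chi_0> = (1/5)[1*(9)*conj(1) + 1*(3 + 2*exp(-2*I*pi/5) + 2*exp(-4*I*pi/5) + 2*exp(2*I*pi/5))*conj(1) + 1*(3 + 2*exp(-4*I*pi/5) + 2*exp(4*I*pi/5) + 2*exp(2*I*pi/5))*conj(1) + 1*(3 + 2*exp(-2*I*pi/5) + 2*exp(-4*I*pi/5) + 2*exp(4*I*pi/5))*conj(1) + 1*(3 + 2*exp(-2*I*pi/5) + 2*exp(4*I*pi/5) + 2*exp(2*I*pi/5))*conj(1)]
      = (1/5)[(9) + (3 + 2*exp(-2*I*pi/5) + 2*exp(-4*I*pi/5) + 2*exp(2*I*pi/5)) + (3 + 2*exp(-4*I*pi/5) + 2*exp(4*I*pi/5) + 2*exp(2*I*pi/5)) + (3 + 2*exp(-2*I*pi/5) + 2*exp(-4*I*pi/5) + 2*exp(4*I*pi/5)) + (3 + 2*exp(-2*I*pi/5) + 2*exp(4*I*pi/5) + 2*exp(2*I*pi/5))] = 15/5 = 3
  <chi_rho, chi_1> = (1/5)[1*(9)*conj(1) + 1*(3 + 2*exp(-2*I*pi/5) + 2*exp(-4*I*pi/5) + 2*exp(2*I*pi/5))*conj(exp(2*I*pi/5)) + 1*(3 + 2*exp(-4*I*pi/5) + 2*exp(4*I*pi/5) + 2*exp(2*I*pi/5))*conj(exp(4*I*pi/5)) + 1*(3 + 2*exp(-2*I*pi/5) + 2*exp(-4*I*pi/5) + 2*exp(4*I*pi/5))*conj(exp(-4*I*pi/5)) + 1*(3 + 2*exp(-2*I*pi/5) + 2*exp(4*I*pi/5) + 2*exp(2*I*pi/5))*conj(exp(-2*I*pi/5))]
      = (1/5)[(9) + (2 + 3*exp(-2*I*pi/5) + 2*exp(-4*I*pi/5) + 2*exp(4*I*pi/5)) + (2 + 2*exp(-2*I*pi/5) + 3*exp(-4*I*pi/5) + 2*exp(2*I*pi/5)) + (2 + 2*exp(-2*I*pi/5) + 3*exp(4*I*pi/5) + 2*exp(2*I*pi/5)) + (2 + 2*exp(-4*I*pi/5) + 2*exp(4*I*pi/5) + 3*exp(2*I*pi/5))] = 10/5 = 2
  <chi_rho, chi_2> = (1/5)[1*(9)*conj(1) + 1*(3 + 2*exp(-2*I*pi/5) + 2*exp(-4*I*pi/5) + 2*exp(2*I*pi/5))*conj(exp(4*I*pi/5)) + 1*(3 + 2*exp(-4*I*pi/5) + 2*exp(4*I*pi/5) + 2*exp(2*I*pi/5))*conj(exp(-2*I*pi/5)) + 1*(3 + 2*exp(-2*I*pi/5) + 2*exp(-4*I*pi/5) + 2*exp(4*I*pi/5))*conj(exp(2*I*pi/5)) + 1*(3 + 2*exp(-2*I*pi/5) + 2*exp(4*I*pi/5) + 2*exp(2*I*pi/5))*conj(exp(-4*I*pi/5))]
      = (1/5)[(9) + (2*exp(-2*I*pi/5) + 3*exp(-4*I*pi/5) + 2*exp(4*I*pi/5) + 2*exp(2*I*pi/5)) + (2*exp(-2*I*pi/5) + 2*exp(-4*I*pi/5) + 2*exp(4*I*pi/5) + 3*exp(2*I*pi/5)) + (3*exp(-2*I*pi/5) + 2*exp(-4*I*pi/5) + 2*exp(4*I*pi/5) + 2*exp(2*I*pi/5)) + (2*exp(-2*I*pi/5) + 2*exp(-4*I*pi/5) + 3*exp(4*I*pi/5) + 2*exp(2*I*pi/5))] = 0/5 = 0
  <chi_rho, chi_3> = (1/5)[1*(9)*conj(1) + 1*(3 + 2*exp(-2*I*pi/5) + 2*exp(-4*I*pi/5) + 2*exp(2*I*pi/5))*conj(exp(-4*I*pi/5)) + 1*(3 + 2*exp(-4*I*pi/5) + 2*exp(4*I*pi/5) + 2*exp(2*I*pi/5))*conj(exp(2*I*pi/5)) + 1*(3 + 2*exp(-2*I*pi/5) + 2*exp(-4*I*pi/5) + 2*exp(4*I*pi/5))*conj(exp(-2*I*pi/5)) + 1*(3 + 2*exp(-2*I*pi/5) + 2*exp(4*I*pi/5) + 2*exp(2*I*pi/5))*conj(exp(4*I*pi/5))]
      = (1/5)[(9) + (2 + 2*exp(-4*I*pi/5) + 3*exp(4*I*pi/5) + 2*exp(2*I*pi/5)) + (2 + 3*exp(-2*I*pi/5) + 2*exp(4*I*pi/5) + 2*exp(2*I*pi/5)) + (2 + 2*exp(-2*I*pi/5) + 2*exp(-4*I*pi/5) + 3*exp(2*I*pi/5)) + (2 + 2*exp(-2*I*pi/5) + 3*exp(-4*I*pi/5) + 2*exp(4*I*pi/5))] = 10/5 = 2
  <chi_rho, chi_4> = (1/5)[1*(9)*conj(1) + 1*(3 + 2*exp(-2*I*pi/5) + 2*exp(-4*I*pi/5) + 2*exp(2*I*pi/5))*conj(exp(-2*I*pi/5)) + 1*(3 + 2*exp(-4*I*pi/5) + 2*exp(4*I*pi/5) + 2*exp(2*I*pi/5))*conj(exp(-4*I*pi/5)) + 1*(3 + 2*exp(-2*I*pi/5) + 2*exp(-4*I*pi/5) + 2*exp(4*I*pi/5))*conj(exp(4*I*pi/5)) + 1*(3 + 2*exp(-2*I*pi/5) + 2*exp(4*I*pi/5) + 2*exp(2*I*pi/5))*conj(exp(2*I*pi/5))]
      = (1/5)[(9) + (2 + 2*exp(-2*I*pi/5) + 2*exp(4*I*pi/5) + 3*exp(2*I*pi/5)) + (2 + 2*exp(-2*I*pi/5) + 2*exp(-4*I*pi/5) + 3*exp(4*I*pi/5)) + (2 + 3*exp(-4*I*pi/5) + 2*exp(4*I*pi/5) + 2*exp(2*I*pi/5)) + (2 + 3*exp(-2*I*pi/5) + 2*exp(-4*I*pi/5) + 2*exp(2*I*pi/5))] = 10/5 = 2
(Exp terms are combined using exp(i*s)*conj(exp(i*t)) = exp(i*(s-t)), and sums of them are collapsed using the identity that for every m > 1 the m distinct m-th roots of unity sum to 0, e.g. 1 + exp(2*I*pi/3) + exp(-2*I*pi/3) = 0.)
Dimension check: dim(rho) = sum (mult * dim) = 3*1 + 2*1 + 0*1 + 2*1 + 2*1 = 9 = chi_rho(e) = 9.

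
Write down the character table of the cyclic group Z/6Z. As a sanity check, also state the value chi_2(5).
Character table of Z/6Z (irreps indexed chi_0,...,chi_5 with chi_k(m) = zeta_6^(k*m), zeta_6 = exp(2*pi*i/6)):
  irrep \ class  {0} (size 1)  {1} (size 1)    {2} (size 1)    {3} (size 1)  {4} (size 1)    {5} (size 1)  
  chi_0          1             1               1               1             1               1             
  chi_1          1             exp(I*pi/3)     exp(2*I*pi/3)   -1            exp(-2*I*pi/3)  exp(-I*pi/3)  
  chi_2          1             exp(2*I*pi/3)   exp(-2*I*pi/3)  1             exp(2*I*pi/3)   exp(-2*I*pi/3)
  chi_3          1             -1              1               -1            1               -1            
  chi_4          1             exp(-2*I*pi/3)  exp(2*I*pi/3)   1             exp(-2*I*pi/3)  exp(2*I*pi/3) 
  chi_5          1             exp(-I*pi/3)    exp(-2*I*pi/3)  -1            exp(2*I*pi/3)   exp(I*pi/3)   

Spot check: chi_2(5) = zeta_6^(2*5) = zeta_6^10 = exp(-2*I*pi/3).

Proof sketch: Z/6Z is abelian, so all 6 irreducible complex representations are 1-dimensional. They are given by chi_k(m) = zeta_6^(k*m) for k = 0,...,5. Row orthogonality: sum_m chi_k(m) conj(chi_l(m)) = 6 * [k = l].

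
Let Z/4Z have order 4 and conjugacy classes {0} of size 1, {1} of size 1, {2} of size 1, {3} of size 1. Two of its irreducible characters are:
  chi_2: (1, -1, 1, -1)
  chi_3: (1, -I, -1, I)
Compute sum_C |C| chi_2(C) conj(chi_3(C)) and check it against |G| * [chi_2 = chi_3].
Sum = 0; so <chi_2, chi_3> = 0 (distinct irreducibles are orthogonal).

Derivation: Compute term by term over conjugacy classes (|C| * chi_2(C) * conj(chi_3(C))):
  1*(1)*conj(1) + 1*(-1)*conj(-I) + 1*(1)*conj(-1) + 1*(-1)*conj(I)
  = (1) + (-I) + (-1) + (I)
  = 0.
(Exp terms are combined using exp(i*s)*conj(exp(i*t)) = exp(i*(s-t)), and sums of them are collapsed using the identity that for every m > 1 the m distinct m-th roots of unity sum to 0, e.g. 1 + exp(2*I*pi/3) + exp(-2*I*pi/3) = 0.)
Dividing by |G| = 4 gives 0/4 = 0, matching the row-orthogonality relation <chi_2, chi_3> = [chi_2 = chi_3].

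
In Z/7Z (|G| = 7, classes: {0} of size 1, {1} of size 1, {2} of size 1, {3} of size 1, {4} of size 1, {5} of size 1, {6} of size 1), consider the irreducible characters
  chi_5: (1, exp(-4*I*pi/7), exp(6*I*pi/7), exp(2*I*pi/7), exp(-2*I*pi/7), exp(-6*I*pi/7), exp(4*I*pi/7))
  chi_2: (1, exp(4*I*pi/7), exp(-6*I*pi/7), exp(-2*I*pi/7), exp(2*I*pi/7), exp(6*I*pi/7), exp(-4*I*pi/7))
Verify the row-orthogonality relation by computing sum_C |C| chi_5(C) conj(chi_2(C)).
Sum = 0; so <chi_5, chi_2> = 0 (distinct irreducibles are orthogonal).

Argument: Compute term by term over conjugacy classes (|C| * chi_5(C) * conj(chi_2(C))):
  1*(1)*conj(1) + 1*(exp(-4*I*pi/7))*conj(exp(4*I*pi/7)) + 1*(exp(6*I*pi/7))*conj(exp(-6*I*pi/7)) + 1*(exp(2*I*pi/7))*conj(exp(-2*I*pi/7)) + 1*(exp(-2*I*pi/7))*conj(exp(2*I*pi/7)) + 1*(exp(-6*I*pi/7))*conj(exp(6*I*pi/7)) + 1*(exp(4*I*pi/7))*conj(exp(-4*I*pi/7))
  = (1) + (exp(6*I*pi/7)) + (exp(-2*I*pi/7)) + (exp(4*I*pi/7)) + (exp(-4*I*pi/7)) + (exp(2*I*pi/7)) + (exp(-6*I*pi/7))
  = 0.
(Exp terms are combined using exp(i*s)*conj(exp(i*t)) = exp(i*(s-t)), and sums of them are collapsed using the identity that for every m > 1 the m distinct m-th roots of unity sum to 0, e.g. 1 + exp(2*I*pi/3) + exp(-2*I*pi/3) = 0.)
Dividing by |G| = 7 gives 0/7 = 0, matching the row-orthogonality relation <chi_5, chi_2> = [chi_5 = chi_2].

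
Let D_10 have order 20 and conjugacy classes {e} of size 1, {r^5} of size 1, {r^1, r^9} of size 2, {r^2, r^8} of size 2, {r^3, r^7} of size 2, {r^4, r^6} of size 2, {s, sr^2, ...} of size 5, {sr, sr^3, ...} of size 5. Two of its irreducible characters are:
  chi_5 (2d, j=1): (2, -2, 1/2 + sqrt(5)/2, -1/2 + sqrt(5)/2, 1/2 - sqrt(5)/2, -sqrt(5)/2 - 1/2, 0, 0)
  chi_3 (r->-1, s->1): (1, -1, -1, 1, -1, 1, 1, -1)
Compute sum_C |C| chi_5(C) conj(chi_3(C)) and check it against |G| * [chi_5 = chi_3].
Sum = 0; so <chi_5, chi_3> = 0 (distinct irreducibles are orthogonal).

Why: Compute term by term over conjugacy classes (|C| * chi_5(C) * conj(chi_3(C))):
  1*(2)*conj(1) + 1*(-2)*conj(-1) + 2*(1/2 + sqrt(5)/2)*conj(-1) + 2*(-1/2 + sqrt(5)/2)*conj(1) + 2*(1/2 - sqrt(5)/2)*conj(-1) + 2*(-sqrt(5)/2 - 1/2)*conj(1) + 5*(0)*conj(1) + 5*(0)*conj(-1)
  = (2) + (2) + (-sqrt(5) - 1) + (-1 + sqrt(5)) + (-1 + sqrt(5)) + (-sqrt(5) - 1) + (0) + (0)
  = 0.
Dividing by |G| = 20 gives 0/20 = 0, matching the row-orthogonality relation <chi_5, chi_3> = [chi_5 = chi_3].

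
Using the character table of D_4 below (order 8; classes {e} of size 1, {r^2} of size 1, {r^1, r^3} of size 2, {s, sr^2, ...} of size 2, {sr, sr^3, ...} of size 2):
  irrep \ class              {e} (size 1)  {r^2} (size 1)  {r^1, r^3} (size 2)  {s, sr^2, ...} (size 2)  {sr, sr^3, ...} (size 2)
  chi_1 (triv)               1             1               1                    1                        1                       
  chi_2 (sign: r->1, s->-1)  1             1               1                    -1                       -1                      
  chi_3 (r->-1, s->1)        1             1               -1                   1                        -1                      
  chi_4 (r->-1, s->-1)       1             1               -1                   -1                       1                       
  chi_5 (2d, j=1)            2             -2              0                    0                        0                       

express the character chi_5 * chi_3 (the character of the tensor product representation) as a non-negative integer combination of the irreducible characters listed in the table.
chi_5 tensor chi_3 = chi_5 (all other irreducibles have multiplicity 0).

Explanation: The character of a tensor product is the pointwise product (chi_5 * chi_3)(C) = chi_5(C) * chi_3(C):
  {e}: (2)*(1), {r^2}: (-2)*(1), {r^1, r^3}: (0)*(-1), {s, sr^2, ...}: (0)*(1), {sr, sr^3, ...}: (0)*(-1)
so (chi_5 * chi_3) takes values
  {e} -> 2, {r^2} -> -2, {r^1, r^3} -> 0, {s, sr^2, ...} -> 0, {sr, sr^3, ...} -> 0.
Now take the inner product of this character with each irreducible chi from the table, <chi_5*chi_3, chi> = (1/8) sum_C |C| (chi_5*chi_3)(C) conj(chi(C)):
  <chi_5*chi_3, chi_1> = (1/8)[1*(2)*conj(1) + 1*(-2)*conj(1) + 2*(0)*conj(1) + 2*(0)*conj(1) + 2*(0)*conj(1)]
      = (1/8)[(2) + (-2) + (0) + (0) + (0)] = 0/8 = 0
  <chi_5*chi_3, chi_2> = (1/8)[1*(2)*conj(1) + 1*(-2)*conj(1) + 2*(0)*conj(1) + 2*(0)*conj(-1) + 2*(0)*conj(-1)]
      = (1/8)[(2) + (-2) + (0) + (0) + (0)] = 0/8 = 0
  <chi_5*chi_3, chi_3> = (1/8)[1*(2)*conj(1) + 1*(-2)*conj(1) + 2*(0)*conj(-1) + 2*(0)*conj(1) + 2*(0)*conj(-1)]
      = (1/8)[(2) + (-2) + (0) + (0) + (0)] = 0/8 = 0
  <chi_5*chi_3, chi_4> = (1/8)[1*(2)*conj(1) + 1*(-2)*conj(1) + 2*(0)*conj(-1) + 2*(0)*conj(-1) + 2*(0)*conj(1)]
      = (1/8)[(2) + (-2) + (0) + (0) + (0)] = 0/8 = 0
  <chi_5*chi_3, chi_5> = (1/8)[1*(2)*conj(2) + 1*(-2)*conj(-2) + 2*(0)*conj(0) + 2*(0)*conj(0) + 2*(0)*conj(0)]
      = (1/8)[(4) + (4) + (0) + (0) + (0)] = 8/8 = 1
Hence the multiplicities are chi_5: 1. Dimension check: dim(chi_5)*dim(chi_3) = 2*1 = 2 and sum (mult * dim) = 1*2 = 2.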